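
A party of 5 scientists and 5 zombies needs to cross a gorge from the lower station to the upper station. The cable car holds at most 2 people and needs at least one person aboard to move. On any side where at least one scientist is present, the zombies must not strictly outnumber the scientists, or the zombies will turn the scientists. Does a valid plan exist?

Following every safe sequence of crossings from the start, the most of the 10 that can be at the upper station as the cable car arrives there on crossings 1, 3, 5, 7 is 2, 3, 4, 5 respectively; the best ever achieved is 5 of 10.
From crossing 9 on, no configuration arises that was not already reachable earlier: only 13 distinct safe configurations (who is on which side, and where the cable car is) can ever be reached, none of them has everyone across, and every continuation just revisits them. They are: 0 scientists + 0 zombies across (cable car back at the start); 0 scientists + 1 zombie across (cable car there); 0 scientists + 1 zombie across (cable car back at the start); 0 scientists + 2 zombies across (cable car there); 0 scientists + 2 zombies across (cable car back at the start); 0 scientists + 3 zombies across (cable car there); 0 scientists + 3 zombies across (cable car back at the start); 0 scientists + 4 zombies across (cable car there); 0 scientists + 4 zombies across (cable car back at the start); 0 scientists + 5 zombies across (cable car there); 1 scientist + 1 zombie across (cable car there); 1 scientist + 1 zombie across (cable car back at the start); 2 scientists + 2 zombies across (cable car there). So no valid plan exists.

No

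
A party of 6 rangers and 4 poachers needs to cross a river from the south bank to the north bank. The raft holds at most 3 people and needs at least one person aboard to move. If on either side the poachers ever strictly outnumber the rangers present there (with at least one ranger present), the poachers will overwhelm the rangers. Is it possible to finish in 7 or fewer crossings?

Counting alone: each trip to the north bank takes at most 3 across and each return brings at least 1 back, so after t trips out (and t−1 returns) at most 3t − (t−1) of the 10 are across; that first reaches 10 at t = 5, so at least 9 crossings are needed.
Since 7 < 9, 7 crossings cannot be enough. (The shortest complete plan in fact takes 9:)
1. 2 poachers → the north bank.  (the south bank: 6R 2P; the north bank: 0R 2P)
2. 1 poacher ← the south bank.  (the south bank: 6R 3P; the north bank: 0R 1P)
3. 3 poachers → the north bank.  (the south bank: 6R 0P; the north bank: 0R 4P)
4. 1 poacher ← the south bank.  (the south bank: 6R 1P; the north bank: 0R 3P)
5. 3 rangers → the north bank.  (the south bank: 3R 1P; the north bank: 3R 3P)
6. 1 poacher ← the south bank.  (the south bank: 3R 2P; the north bank: 3R 2P)
7. 1 ranger and 2 poachers → the north bank.  (the south bank: 2R 0P; the north bank: 4R 4P)
8. 1 poacher ← the south bank.  (the south bank: 2R 1P; the north bank: 4R 3P)
9. 2 rangers and 1 poacher → the north bank.  (the south bank: 0R 0P; the north bank: 6R 4P)

No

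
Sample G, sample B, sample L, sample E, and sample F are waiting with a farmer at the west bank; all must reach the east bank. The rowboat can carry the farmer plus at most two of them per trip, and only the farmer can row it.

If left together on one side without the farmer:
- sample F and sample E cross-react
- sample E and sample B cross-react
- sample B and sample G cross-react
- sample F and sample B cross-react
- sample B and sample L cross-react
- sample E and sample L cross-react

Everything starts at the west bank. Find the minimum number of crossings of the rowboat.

7

Counting alone: the farmer can take at most 2 across per trip to the east bank, so moving all 5 needs at least 3 loaded trips out, with a return between consecutive ones — at least 5 crossings.
The safety rule pushes this higher. Following every safe sequence of crossings, the most of the 5 that can be at the east bank as the rowboat arrives there on crossing 5 is 4 — never all 5.
So no plan with fewer than 7 crossings exists, and this one achieves 7:
1. Farmer goes to the east bank with sample B and sample E.  [the west bank: sample F, sample G, sample L | the east bank: sample B, sample E]
2. Farmer goes back to the west bank with sample B.  [the west bank: sample B, sample F, sample G, sample L | the east bank: sample E]
3. Farmer goes to the east bank with sample B and sample G.  [the west bank: sample F, sample L | the east bank: sample B, sample E, sample G]
4. Farmer goes back to the west bank with sample B.  [the west bank: sample B, sample F, sample L | the east bank: sample E, sample G]
5. Farmer goes to the east bank with sample F and sample L.  [the west bank: sample B | the east bank: sample E, sample F, sample G, sample L]
6. Farmer goes back to the west bank with sample E.  [the west bank: sample B, sample E | the east bank: sample F, sample G, sample L]
7. Farmer goes to the east bank with sample B and sample E.  [the west bank: — | the east bank: sample B, sample E, sample F, sample G, sample L]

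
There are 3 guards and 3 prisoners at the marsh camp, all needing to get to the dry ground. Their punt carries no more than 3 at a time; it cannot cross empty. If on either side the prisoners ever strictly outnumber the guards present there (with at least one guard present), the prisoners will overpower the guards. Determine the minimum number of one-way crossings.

Counting alone: each trip to the dry ground takes at most 3 across and each return brings at least 1 back, so after t trips out (and t−1 returns) at most 3t − (t−1) of the 6 are across; that first reaches 6 at t = 3, so at least 5 crossings are needed.
The plan below uses exactly 5 crossings, so it is optimal:
1. 2 prisoners → the dry ground.  (the marsh camp: 3G 1P; the dry ground: 0G 2P)
2. 1 prisoner ← the marsh camp.  (the marsh camp: 3G 2P; the dry ground: 0G 1P)
3. 3 guards → the dry ground.  (the marsh camp: 0G 2P; the dry ground: 3G 1P)
4. 1 prisoner ← the marsh camp.  (the marsh camp: 0G 3P; the dry ground: 3G 0P)
5. 3 prisoners → the dry ground.  (the marsh camp: 0G 0P; the dry ground: 3G 3P)

5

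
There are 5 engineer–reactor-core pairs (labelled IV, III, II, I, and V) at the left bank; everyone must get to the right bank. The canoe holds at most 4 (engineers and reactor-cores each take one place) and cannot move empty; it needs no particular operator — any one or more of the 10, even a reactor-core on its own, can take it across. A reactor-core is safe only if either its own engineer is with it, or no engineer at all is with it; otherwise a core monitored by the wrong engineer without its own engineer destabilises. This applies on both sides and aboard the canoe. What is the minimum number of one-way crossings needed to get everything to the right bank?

7

Counting alone: each trip to the right bank takes at most 4 across and each return brings at least 1 back, so after t trips out (and t−1 returns) at most 4t − (t−1) of the 10 are across; that first reaches 10 at t = 3, so at least 5 crossings are needed.
The safety rule pushes this higher. Following every safe sequence of crossings, the most of the 10 that can be at the right bank as the canoe arrives there on crossing 5 is 9 — never all 10.
So no plan with fewer than 7 crossings exists, and this one achieves 7:
1. engineer IV and reactor-core IV cross → the right bank.
2. engineer IV crosses ← the left bank.
3. reactor-core I, reactor-core II, reactor-core III, and reactor-core V cross → the right bank.
4. reactor-core IV crosses ← the left bank.
5. engineer I, engineer II, engineer III, and engineer V cross → the right bank.
6. engineer III and reactor-core III cross ← the left bank.
7. engineer III, engineer IV, reactor-core III, and reactor-core IV cross → the right bank.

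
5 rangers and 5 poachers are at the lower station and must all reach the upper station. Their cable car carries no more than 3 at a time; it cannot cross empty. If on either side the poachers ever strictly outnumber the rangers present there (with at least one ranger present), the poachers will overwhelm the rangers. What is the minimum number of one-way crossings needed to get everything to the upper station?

Counting alone: each trip to the upper station takes at most 3 across and each return brings at least 1 back, so after t trips out (and t−1 returns) at most 3t − (t−1) of the 10 are across; that first reaches 10 at t = 5, so at least 9 crossings are needed.
The safety rule pushes this higher. Following every safe sequence of crossings, the most of the 10 that can be at the upper station as the cable car arrives there on crossing 9 is 9 — never all 10.
So no plan with fewer than 11 crossings exists, and this one achieves 11:
1. 2 poachers → the upper station.  (the lower station: 5R 3P; the upper station: 0R 2P)
2. 1 poacher ← the lower station.  (the lower station: 5R 4P; the upper station: 0R 1P)
3. 3 poachers → the upper station.  (the lower station: 5R 1P; the upper station: 0R 4P)
4. 1 poacher ← the lower station.  (the lower station: 5R 2P; the upper station: 0R 3P)
5. 3 rangers → the upper station.  (the lower station: 2R 2P; the upper station: 3R 3P)
6. 1 ranger and 1 poacher ← the lower station.  (the lower station: 3R 3P; the upper station: 2R 2P)
7. 3 rangers → the upper station.  (the lower station: 0R 3P; the upper station: 5R 2P)
8. 1 poacher ← the lower station.  (the lower station: 0R 4P; the upper station: 5R 1P)
9. 2 poachers → the upper station.  (the lower station: 0R 2P; the upper station: 5R 3P)
10. 1 poacher ← the lower station.  (the lower station: 0R 3P; the upper station: 5R 2P)
11. 3 poachers → the upper station.  (the lower station: 0R 0P; the upper station: 5R 5P)

11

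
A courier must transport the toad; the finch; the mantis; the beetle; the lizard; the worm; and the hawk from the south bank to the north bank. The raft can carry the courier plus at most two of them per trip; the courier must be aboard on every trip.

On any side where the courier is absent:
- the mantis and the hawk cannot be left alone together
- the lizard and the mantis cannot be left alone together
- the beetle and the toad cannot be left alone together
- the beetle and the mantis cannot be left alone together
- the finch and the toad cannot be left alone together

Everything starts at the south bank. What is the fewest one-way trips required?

Counting alone: the courier can take at most 2 across per trip to the north bank, so moving all 7 needs at least 4 loaded trips out, with a return between consecutive ones — at least 7 crossings.
The safety rule pushes this higher. Following every safe sequence of crossings, the most of the 7 that can be at the north bank as the raft arrives there on crossing 7 is 6 — never all 7.
So no plan with fewer than 9 crossings exists, and this one achieves 9:
1. Courier goes to the north bank with the mantis and the toad.
2. Courier goes back to the south bank alone.
3. Courier goes to the north bank with the finch.
4. Courier goes back to the south bank with the toad.
5. Courier goes to the north bank with the beetle and the lizard.
6. Courier goes back to the south bank with the mantis.
7. Courier goes to the north bank with the hawk and the worm.
8. Courier goes back to the south bank alone.
9. Courier goes to the north bank with the mantis and the toad.

9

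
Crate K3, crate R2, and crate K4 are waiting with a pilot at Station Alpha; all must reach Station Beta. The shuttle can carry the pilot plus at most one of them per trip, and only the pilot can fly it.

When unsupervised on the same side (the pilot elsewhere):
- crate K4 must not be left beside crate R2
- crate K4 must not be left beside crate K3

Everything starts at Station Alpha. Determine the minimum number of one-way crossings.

7

Counting alone: the pilot can take at most 1 across per trip to Station Beta, so moving all 3 needs at least 3 loaded trips out, with a return between consecutive ones — at least 5 crossings.
The safety rule pushes this higher. Following every safe sequence of crossings, the most of the 3 that can be at Station Beta as the shuttle arrives there on crossing 5 is 2 — never all 3.
So no plan with fewer than 7 crossings exists, and this one achieves 7:
1. Pilot goes to Station Beta with crate K4.
2. Pilot goes back to Station Alpha alone.
3. Pilot goes to Station Beta with crate K3.
4. Pilot goes back to Station Alpha with crate K4.
5. Pilot goes to Station Beta with crate R2.
6. Pilot goes back to Station Alpha alone.
7. Pilot goes to Station Beta with crate K4.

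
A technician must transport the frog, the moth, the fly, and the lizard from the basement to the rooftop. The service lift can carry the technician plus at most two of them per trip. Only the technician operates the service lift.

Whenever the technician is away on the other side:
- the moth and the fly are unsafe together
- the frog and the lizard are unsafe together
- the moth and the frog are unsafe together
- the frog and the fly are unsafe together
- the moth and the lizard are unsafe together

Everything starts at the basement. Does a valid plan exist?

1. Technician goes to the rooftop with the frog and the moth.
2. Technician goes back to the basement with the frog.
3. Technician goes to the rooftop with the fly and the lizard.
4. Technician goes back to the basement with the moth.
5. Technician goes to the rooftop with the frog and the moth.

Yes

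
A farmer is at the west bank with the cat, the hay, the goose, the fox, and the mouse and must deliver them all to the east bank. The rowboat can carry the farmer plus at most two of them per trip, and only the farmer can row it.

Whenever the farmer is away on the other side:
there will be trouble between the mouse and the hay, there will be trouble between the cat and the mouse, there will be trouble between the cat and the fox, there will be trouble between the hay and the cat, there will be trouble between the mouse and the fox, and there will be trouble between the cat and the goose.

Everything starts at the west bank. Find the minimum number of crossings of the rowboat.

Counting alone: the farmer can take at most 2 across per trip to the east bank, so moving all 5 needs at least 3 loaded trips out, with a return between consecutive ones — at least 5 crossings.
The safety rule pushes this higher. Following every safe sequence of crossings, the most of the 5 that can be at the east bank as the rowboat arrives there on crossing 5 is 4 — never all 5.
So no plan with fewer than 7 crossings exists, and this one achieves 7:
1. Farmer goes to the east bank with the cat and the mouse.  [the west bank: the fox, the goose, the hay | the east bank: the cat, the mouse]
2. Farmer goes back to the west bank with the cat.  [the west bank: the cat, the fox, the goose, the hay | the east bank: the mouse]
3. Farmer goes to the east bank with the cat and the goose.  [the west bank: the fox, the hay | the east bank: the cat, the goose, the mouse]
4. Farmer goes back to the west bank with the cat.  [the west bank: the cat, the fox, the hay | the east bank: the goose, the mouse]
5. Farmer goes to the east bank with the fox and the hay.  [the west bank: the cat | the east bank: the fox, the goose, the hay, the mouse]
6. Farmer goes back to the west bank with the mouse.  [the west bank: the cat, the mouse | the east bank: the fox, the goose, the hay]
7. Farmer goes to the east bank with the cat and the mouse.  [the west bank: — | the east bank: the cat, the fox, the goose, the hay, the mouse]

7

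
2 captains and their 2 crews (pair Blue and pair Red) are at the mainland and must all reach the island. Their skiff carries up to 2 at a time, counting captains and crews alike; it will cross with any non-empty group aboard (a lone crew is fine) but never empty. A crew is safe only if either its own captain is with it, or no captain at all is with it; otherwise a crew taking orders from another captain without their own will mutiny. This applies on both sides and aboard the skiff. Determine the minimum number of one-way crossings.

Counting alone: each trip to the island takes at most 2 across and each return brings at least 1 back, so after t trips out (and t−1 returns) at most 2t − (t−1) of the 4 are across; that first reaches 4 at t = 3, so at least 5 crossings are needed.
The plan below uses exactly 5 crossings, so it is optimal:
1. captain Blue and crew Blue cross → the island.
2. captain Blue crosses ← the mainland.
3. captain Blue and captain Red cross → the island.
4. captain Red crosses ← the mainland.
5. captain Red and crew Red cross → the island.

5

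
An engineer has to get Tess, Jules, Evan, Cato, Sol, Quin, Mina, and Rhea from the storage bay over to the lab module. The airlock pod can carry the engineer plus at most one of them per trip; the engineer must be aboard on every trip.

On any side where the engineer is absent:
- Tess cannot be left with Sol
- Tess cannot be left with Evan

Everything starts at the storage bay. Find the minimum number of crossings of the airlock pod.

17

Counting alone: the engineer can take at most 1 across per trip to the lab module, so moving all 8 needs at least 8 loaded trips out, with a return between consecutive ones — at least 15 crossings.
The safety rule pushes this higher. Following every safe sequence of crossings, the most of the 8 that can be at the lab module as the airlock pod arrives there on crossing 15 is 7 — never all 8.
So no plan with fewer than 17 crossings exists, and this one achieves 17:
1. Engineer goes to the lab module with Tess.  [the storage bay: Cato, Evan, Jules, Mina, Quin, Rhea, Sol | the lab module: Tess]
2. Engineer goes back to the storage bay alone.  [the storage bay: Cato, Evan, Jules, Mina, Quin, Rhea, Sol | the lab module: Tess]
3. Engineer goes to the lab module with Jules.  [the storage bay: Cato, Evan, Mina, Quin, Rhea, Sol | the lab module: Jules, Tess]
4. Engineer goes back to the storage bay alone.  [the storage bay: Cato, Evan, Mina, Quin, Rhea, Sol | the lab module: Jules, Tess]
5. Engineer goes to the lab module with Evan.  [the storage bay: Cato, Mina, Quin, Rhea, Sol | the lab module: Evan, Jules, Tess]
6. Engineer goes back to the storage bay with Tess.  [the storage bay: Cato, Mina, Quin, Rhea, Sol, Tess | the lab module: Evan, Jules]
7. Engineer goes to the lab module with Sol.  [the storage bay: Cato, Mina, Quin, Rhea, Tess | the lab module: Evan, Jules, Sol]
8. Engineer goes back to the storage bay alone.  [the storage bay: Cato, Mina, Quin, Rhea, Tess | the lab module: Evan, Jules, Sol]
9. Engineer goes to the lab module with Cato.  [the storage bay: Mina, Quin, Rhea, Tess | the lab module: Cato, Evan, Jules, Sol]
10. Engineer goes back to the storage bay alone.  [the storage bay: Mina, Quin, Rhea, Tess | the lab module: Cato, Evan, Jules, Sol]
11. Engineer goes to the lab module with Quin.  [the storage bay: Mina, Rhea, Tess | the lab module: Cato, Evan, Jules, Quin, Sol]
12. Engineer goes back to the storage bay alone.  [the storage bay: Mina, Rhea, Tess | the lab module: Cato, Evan, Jules, Quin, Sol]
13. Engineer goes to the lab module with Mina.  [the storage bay: Rhea, Tess | the lab module: Cato, Evan, Jules, Mina, Quin, Sol]
14. Engineer goes back to the storage bay alone.  [the storage bay: Rhea, Tess | the lab module: Cato, Evan, Jules, Mina, Quin, Sol]
15. Engineer goes to the lab module with Rhea.  [the storage bay: Tess | the lab module: Cato, Evan, Jules, Mina, Quin, Rhea, Sol]
16. Engineer goes back to the storage bay alone.  [the storage bay: Tess | the lab module: Cato, Evan, Jules, Mina, Quin, Rhea, Sol]
17. Engineer goes to the lab module with Tess.  [the storage bay: — | the lab module: Cato, Evan, Jules, Mina, Quin, Rhea, Sol, Tess]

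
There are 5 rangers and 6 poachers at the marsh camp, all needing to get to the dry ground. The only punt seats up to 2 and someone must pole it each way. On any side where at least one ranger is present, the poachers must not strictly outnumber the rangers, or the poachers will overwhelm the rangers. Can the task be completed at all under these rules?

No

The poachers already outnumber the rangers at the marsh camp before anyone moves, so the starting position itself is disallowed.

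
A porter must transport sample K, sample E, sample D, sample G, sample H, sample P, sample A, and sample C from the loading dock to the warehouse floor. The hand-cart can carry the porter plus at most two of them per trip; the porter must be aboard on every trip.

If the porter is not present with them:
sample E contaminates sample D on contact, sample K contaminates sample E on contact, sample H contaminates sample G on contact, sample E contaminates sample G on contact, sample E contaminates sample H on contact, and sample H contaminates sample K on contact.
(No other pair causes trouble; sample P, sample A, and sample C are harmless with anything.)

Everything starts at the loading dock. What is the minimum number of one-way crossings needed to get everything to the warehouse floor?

Counting alone: the porter can take at most 2 across per trip to the warehouse floor, so moving all 8 needs at least 4 loaded trips out, with a return between consecutive ones — at least 7 crossings.
The safety rule pushes this higher. Following every safe sequence of crossings, the most of the 8 that can be at the warehouse floor as the hand-cart arrives there on crossings 7, 9, 11 is 5, 6, 7 respectively — never all 8.
So no plan with fewer than 13 crossings exists, and this one achieves 13:
1. Porter goes to the warehouse floor with sample E and sample H.
2. Porter goes back to the loading dock with sample E.
3. Porter goes to the warehouse floor with sample D and sample E.
4. Porter goes back to the loading dock with sample E.
5. Porter goes to the warehouse floor with sample G and sample K.
6. Porter goes back to the loading dock with sample H.
7. Porter goes to the warehouse floor with sample E and sample P.
8. Porter goes back to the loading dock with sample E.
9. Porter goes to the warehouse floor with sample A and sample E.
10. Porter goes back to the loading dock with sample E.
11. Porter goes to the warehouse floor with sample C and sample E.
12. Porter goes back to the loading dock with sample E.
13. Porter goes to the warehouse floor with sample E and sample H.

13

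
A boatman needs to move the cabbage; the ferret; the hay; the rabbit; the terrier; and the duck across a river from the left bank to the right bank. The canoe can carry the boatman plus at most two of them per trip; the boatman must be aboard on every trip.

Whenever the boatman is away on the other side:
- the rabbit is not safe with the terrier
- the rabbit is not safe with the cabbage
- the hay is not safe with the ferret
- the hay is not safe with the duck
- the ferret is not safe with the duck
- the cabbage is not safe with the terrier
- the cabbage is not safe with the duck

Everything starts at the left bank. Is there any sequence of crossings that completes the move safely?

Whatever the first load, the items left behind include a forbidden pair without the boatman. No opening move is safe, so no plan exists.

No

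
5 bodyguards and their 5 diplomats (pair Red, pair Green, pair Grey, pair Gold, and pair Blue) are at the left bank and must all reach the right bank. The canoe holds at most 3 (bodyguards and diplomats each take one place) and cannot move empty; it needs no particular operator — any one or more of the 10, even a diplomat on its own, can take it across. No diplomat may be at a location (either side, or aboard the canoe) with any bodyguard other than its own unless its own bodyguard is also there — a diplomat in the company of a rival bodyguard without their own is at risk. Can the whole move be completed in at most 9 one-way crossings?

Counting alone: each trip to the right bank takes at most 3 across and each return brings at least 1 back, so after t trips out (and t−1 returns) at most 3t − (t−1) of the 10 are across; that first reaches 10 at t = 5, so at least 9 crossings are needed.
The safety rule pushes this higher. Following every safe sequence of crossings, the most of the 10 that can be at the right bank as the canoe arrives there on crossing 9 is 9 — never all 10.
So the move cannot be finished within 9 crossings. (The shortest complete plan takes 11:)
1. bodyguard Red and diplomat Red cross → the right bank.
2. bodyguard Red crosses ← the left bank.
3. diplomat Gold, diplomat Green, and diplomat Grey cross → the right bank.
4. diplomat Red crosses ← the left bank.
5. bodyguard Gold, bodyguard Green, and bodyguard Grey cross → the right bank.
6. bodyguard Green and diplomat Green cross ← the left bank.
7. bodyguard Blue, bodyguard Green, and bodyguard Red cross → the right bank.
8. diplomat Grey crosses ← the left bank.
9. diplomat Green and diplomat Red cross → the right bank.
10. diplomat Red crosses ← the left bank.
11. diplomat Blue, diplomat Grey, and diplomat Red cross → the right bank.

No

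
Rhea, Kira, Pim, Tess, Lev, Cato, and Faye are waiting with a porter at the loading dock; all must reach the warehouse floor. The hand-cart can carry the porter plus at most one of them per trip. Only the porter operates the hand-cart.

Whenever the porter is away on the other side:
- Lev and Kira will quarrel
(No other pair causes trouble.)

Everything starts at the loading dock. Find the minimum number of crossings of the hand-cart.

Counting alone: the porter can take at most 1 across per trip to the warehouse floor, so moving all 7 needs at least 7 loaded trips out, with a return between consecutive ones — at least 13 crossings.
The plan below uses exactly 13 crossings, so it is optimal:
1. Porter goes to the warehouse floor with Kira.  [the loading dock: Cato, Faye, Lev, Pim, Rhea, Tess | the warehouse floor: Kira]
2. Porter goes back to the loading dock alone.  [the loading dock: Cato, Faye, Lev, Pim, Rhea, Tess | the warehouse floor: Kira]
3. Porter goes to the warehouse floor with Rhea.  [the loading dock: Cato, Faye, Lev, Pim, Tess | the warehouse floor: Kira, Rhea]
4. Porter goes back to the loading dock alone.  [the loading dock: Cato, Faye, Lev, Pim, Tess | the warehouse floor: Kira, Rhea]
5. Porter goes to the warehouse floor with Pim.  [the loading dock: Cato, Faye, Lev, Tess | the warehouse floor: Kira, Pim, Rhea]
6. Porter goes back to the loading dock alone.  [the loading dock: Cato, Faye, Lev, Tess | the warehouse floor: Kira, Pim, Rhea]
7. Porter goes to the warehouse floor with Tess.  [the loading dock: Cato, Faye, Lev | the warehouse floor: Kira, Pim, Rhea, Tess]
8. Porter goes back to the loading dock alone.  [the loading dock: Cato, Faye, Lev | the warehouse floor: Kira, Pim, Rhea, Tess]
9. Porter goes to the warehouse floor with Cato.  [the loading dock: Faye, Lev | the warehouse floor: Cato, Kira, Pim, Rhea, Tess]
10. Porter goes back to the loading dock alone.  [the loading dock: Faye, Lev | the warehouse floor: Cato, Kira, Pim, Rhea, Tess]
11. Porter goes to the warehouse floor with Faye.  [the loading dock: Lev | the warehouse floor: Cato, Faye, Kira, Pim, Rhea, Tess]
12. Porter goes back to the loading dock alone.  [the loading dock: Lev | the warehouse floor: Cato, Faye, Kira, Pim, Rhea, Tess]
13. Porter goes to the warehouse floor with Lev.  [the loading dock: — | the warehouse floor: Cato, Faye, Kira, Lev, Pim, Rhea, Tess]

13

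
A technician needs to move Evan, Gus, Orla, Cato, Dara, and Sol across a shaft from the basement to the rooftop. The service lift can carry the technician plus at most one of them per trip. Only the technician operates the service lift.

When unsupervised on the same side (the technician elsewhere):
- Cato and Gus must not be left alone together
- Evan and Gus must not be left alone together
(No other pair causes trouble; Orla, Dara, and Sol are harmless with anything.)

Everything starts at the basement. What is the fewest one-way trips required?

13

Counting alone: the technician can take at most 1 across per trip to the rooftop, so moving all 6 needs at least 6 loaded trips out, with a return between consecutive ones — at least 11 crossings.
The safety rule pushes this higher. Following every safe sequence of crossings, the most of the 6 that can be at the rooftop as the service lift arrives there on crossing 11 is 5 — never all 6.
So no plan with fewer than 13 crossings exists, and this one achieves 13:
1. Technician goes to the rooftop with Gus.
2. Technician goes back to the basement alone.
3. Technician goes to the rooftop with Evan.
4. Technician goes back to the basement with Gus.
5. Technician goes to the rooftop with Cato.
6. Technician goes back to the basement alone.
7. Technician goes to the rooftop with Orla.
8. Technician goes back to the basement alone.
9. Technician goes to the rooftop with Dara.
10. Technician goes back to the basement alone.
11. Technician goes to the rooftop with Sol.
12. Technician goes back to the basement alone.
13. Technician goes to the rooftop with Gus.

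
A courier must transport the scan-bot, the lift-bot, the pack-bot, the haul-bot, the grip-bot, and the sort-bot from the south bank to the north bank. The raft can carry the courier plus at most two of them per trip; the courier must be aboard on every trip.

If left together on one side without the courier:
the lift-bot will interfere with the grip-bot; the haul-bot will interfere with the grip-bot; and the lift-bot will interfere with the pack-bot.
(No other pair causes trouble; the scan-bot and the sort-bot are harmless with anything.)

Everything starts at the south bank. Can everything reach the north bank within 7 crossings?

Yes — this plan uses 5 crossings (≤ 7):
1. Courier goes to the north bank with the haul-bot and the lift-bot.
2. Courier goes back to the south bank alone.
3. Courier goes to the north bank with the scan-bot and the sort-bot.
4. Courier goes back to the south bank alone.
5. Courier goes to the north bank with the grip-bot and the pack-bot.

Yes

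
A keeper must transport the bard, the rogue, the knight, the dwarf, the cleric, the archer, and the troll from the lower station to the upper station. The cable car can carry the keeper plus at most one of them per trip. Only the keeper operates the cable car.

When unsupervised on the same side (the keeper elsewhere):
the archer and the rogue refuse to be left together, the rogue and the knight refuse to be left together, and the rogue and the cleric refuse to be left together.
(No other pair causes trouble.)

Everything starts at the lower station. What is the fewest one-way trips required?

impossible

Following every safe sequence of crossings from the start, the most of the 7 that can be at the upper station as the cable car arrives there on crossings 1, 3, 5, 7, 9 is 1, 2, 3, 4, 5 respectively; the best ever achieved is 5 of 7.
From crossing 11 on, no configuration arises that was not already reachable earlier: only 72 distinct safe configurations (who is on which side, and where the cable car is) can ever be reached, none of them has everyone across, and every continuation just revisits them. So no valid plan exists.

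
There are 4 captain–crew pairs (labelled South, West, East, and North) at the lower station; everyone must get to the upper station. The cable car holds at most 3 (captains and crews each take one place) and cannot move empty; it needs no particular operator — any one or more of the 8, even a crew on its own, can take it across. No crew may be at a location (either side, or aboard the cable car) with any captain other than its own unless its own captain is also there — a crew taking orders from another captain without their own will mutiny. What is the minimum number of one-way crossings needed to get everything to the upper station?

9

Counting alone: each trip to the upper station takes at most 3 across and each return brings at least 1 back, so after t trips out (and t−1 returns) at most 3t − (t−1) of the 8 are across; that first reaches 8 at t = 4, so at least 7 crossings are needed.
The safety rule pushes this higher. Following every safe sequence of crossings, the most of the 8 that can be at the upper station as the cable car arrives there on crossing 7 is 7 — never all 8.
So no plan with fewer than 9 crossings exists, and this one achieves 9:
1. captain South and crew South cross → the upper station.
2. captain South crosses ← the lower station.
3. captain South, captain West, and crew West cross → the upper station.
4. captain South and crew South cross ← the lower station.
5. captain East, captain North, and captain South cross → the upper station.
6. crew West crosses ← the lower station.
7. crew South and crew West cross → the upper station.
8. crew South crosses ← the lower station.
9. crew East, crew North, and crew South cross → the upper station.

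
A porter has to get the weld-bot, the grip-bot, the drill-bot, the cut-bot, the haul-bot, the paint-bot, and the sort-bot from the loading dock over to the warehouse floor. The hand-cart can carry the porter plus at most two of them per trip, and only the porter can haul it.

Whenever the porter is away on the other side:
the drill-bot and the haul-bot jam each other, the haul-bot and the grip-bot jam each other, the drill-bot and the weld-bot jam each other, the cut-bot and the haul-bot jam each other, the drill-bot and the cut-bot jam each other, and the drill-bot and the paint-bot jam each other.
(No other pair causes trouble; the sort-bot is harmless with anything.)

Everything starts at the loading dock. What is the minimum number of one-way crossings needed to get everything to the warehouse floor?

11

Counting alone: the porter can take at most 2 across per trip to the warehouse floor, so moving all 7 needs at least 4 loaded trips out, with a return between consecutive ones — at least 7 crossings.
The safety rule pushes this higher. Following every safe sequence of crossings, the most of the 7 that can be at the warehouse floor as the hand-cart arrives there on crossings 7, 9 is 5, 6 respectively — never all 7.
So no plan with fewer than 11 crossings exists, and this one achieves 11:
1. Porter goes to the warehouse floor with the drill-bot and the haul-bot.  [the loading dock: the cut-bot, the grip-bot, the paint-bot, the sort-bot, the weld-bot | the warehouse floor: the drill-bot, the haul-bot]
2. Porter goes back to the loading dock with the drill-bot.  [the loading dock: the cut-bot, the drill-bot, the grip-bot, the paint-bot, the sort-bot, the weld-bot | the warehouse floor: the haul-bot]
3. Porter goes to the warehouse floor with the drill-bot and the weld-bot.  [the loading dock: the cut-bot, the grip-bot, the paint-bot, the sort-bot | the warehouse floor: the drill-bot, the haul-bot, the weld-bot]
4. Porter goes back to the loading dock with the drill-bot.  [the loading dock: the cut-bot, the drill-bot, the grip-bot, the paint-bot, the sort-bot | the warehouse floor: the haul-bot, the weld-bot]
5. Porter goes to the warehouse floor with the drill-bot and the paint-bot.  [the loading dock: the cut-bot, the grip-bot, the sort-bot | the warehouse floor: the drill-bot, the haul-bot, the paint-bot, the weld-bot]
6. Porter goes back to the loading dock with the drill-bot.  [the loading dock: the cut-bot, the drill-bot, the grip-bot, the sort-bot | the warehouse floor: the haul-bot, the paint-bot, the weld-bot]
7. Porter goes to the warehouse floor with the cut-bot and the grip-bot.  [the loading dock: the drill-bot, the sort-bot | the warehouse floor: the cut-bot, the grip-bot, the haul-bot, the paint-bot, the weld-bot]
8. Porter goes back to the loading dock with the haul-bot.  [the loading dock: the drill-bot, the haul-bot, the sort-bot | the warehouse floor: the cut-bot, the grip-bot, the paint-bot, the weld-bot]
9. Porter goes to the warehouse floor with the drill-bot and the sort-bot.  [the loading dock: the haul-bot | the warehouse floor: the cut-bot, the drill-bot, the grip-bot, the paint-bot, the sort-bot, the weld-bot]
10. Porter goes back to the loading dock with the drill-bot.  [the loading dock: the drill-bot, the haul-bot | the warehouse floor: the cut-bot, the grip-bot, the paint-bot, the sort-bot, the weld-bot]
11. Porter goes to the warehouse floor with the drill-bot and the haul-bot.  [the loading dock: — | the warehouse floor: the cut-bot, the drill-bot, the grip-bot, the haul-bot, the paint-bot, the sort-bot, the weld-bot]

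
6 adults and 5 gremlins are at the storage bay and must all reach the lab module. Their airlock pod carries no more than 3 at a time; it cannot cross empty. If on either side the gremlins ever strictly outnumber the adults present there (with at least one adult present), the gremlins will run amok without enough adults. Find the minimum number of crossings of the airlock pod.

Counting alone: each trip to the lab module takes at most 3 across and each return brings at least 1 back, so after t trips out (and t−1 returns) at most 3t − (t−1) of the 11 are across; that first reaches 11 at t = 5, so at least 9 crossings are needed.
The plan below uses exactly 9 crossings, so it is optimal:
1. 3 gremlins → the lab module.  (the storage bay: 6A 2G; the lab module: 0A 3G)
2. 1 gremlin ← the storage bay.  (the storage bay: 6A 3G; the lab module: 0A 2G)
3. 3 adults → the lab module.  (the storage bay: 3A 3G; the lab module: 3A 2G)
4. 1 adult ← the storage bay.  (the storage bay: 4A 3G; the lab module: 2A 2G)
5. 2 adults and 1 gremlin → the lab module.  (the storage bay: 2A 2G; the lab module: 4A 3G)
6. 1 adult ← the storage bay.  (the storage bay: 3A 2G; the lab module: 3A 3G)
7. 2 adults and 1 gremlin → the lab module.  (the storage bay: 1A 1G; the lab module: 5A 4G)
8. 1 adult ← the storage bay.  (the storage bay: 2A 1G; the lab module: 4A 4G)
9. 2 adults and 1 gremlin → the lab module.  (the storage bay: 0A 0G; the lab module: 6A 5G)

9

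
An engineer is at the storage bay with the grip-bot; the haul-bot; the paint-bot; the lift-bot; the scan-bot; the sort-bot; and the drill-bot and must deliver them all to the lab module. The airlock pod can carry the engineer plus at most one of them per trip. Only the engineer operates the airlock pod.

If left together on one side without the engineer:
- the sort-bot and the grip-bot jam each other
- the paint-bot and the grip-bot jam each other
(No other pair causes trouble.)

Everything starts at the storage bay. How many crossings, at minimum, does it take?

Counting alone: the engineer can take at most 1 across per trip to the lab module, so moving all 7 needs at least 7 loaded trips out, with a return between consecutive ones — at least 13 crossings.
The safety rule pushes this higher. Following every safe sequence of crossings, the most of the 7 that can be at the lab module as the airlock pod arrives there on crossing 13 is 6 — never all 7.
So no plan with fewer than 15 crossings exists, and this one achieves 15:
1. Engineer goes to the lab module with the grip-bot.  [the storage bay: the drill-bot, the haul-bot, the lift-bot, the paint-bot, the scan-bot, the sort-bot | the lab module: the grip-bot]
2. Engineer goes back to the storage bay alone.  [the storage bay: the drill-bot, the haul-bot, the lift-bot, the paint-bot, the scan-bot, the sort-bot | the lab module: the grip-bot]
3. Engineer goes to the lab module with the haul-bot.  [the storage bay: the drill-bot, the lift-bot, the paint-bot, the scan-bot, the sort-bot | the lab module: the grip-bot, the haul-bot]
4. Engineer goes back to the storage bay alone.  [the storage bay: the drill-bot, the lift-bot, the paint-bot, the scan-bot, the sort-bot | the lab module: the grip-bot, the haul-bot]
5. Engineer goes to the lab module with the paint-bot.  [the storage bay: the drill-bot, the lift-bot, the scan-bot, the sort-bot | the lab module: the grip-bot, the haul-bot, the paint-bot]
6. Engineer goes back to the storage bay with the grip-bot.  [the storage bay: the drill-bot, the grip-bot, the lift-bot, the scan-bot, the sort-bot | the lab module: the haul-bot, the paint-bot]
7. Engineer goes to the lab module with the sort-bot.  [the storage bay: the drill-bot, the grip-bot, the lift-bot, the scan-bot | the lab module: the haul-bot, the paint-bot, the sort-bot]
8. Engineer goes back to the storage bay alone.  [the storage bay: the drill-bot, the grip-bot, the lift-bot, the scan-bot | the lab module: the haul-bot, the paint-bot, the sort-bot]
9. Engineer goes to the lab module with the lift-bot.  [the storage bay: the drill-bot, the grip-bot, the scan-bot | the lab module: the haul-bot, the lift-bot, the paint-bot, the sort-bot]
10. Engineer goes back to the storage bay alone.  [the storage bay: the drill-bot, the grip-bot, the scan-bot | the lab module: the haul-bot, the lift-bot, the paint-bot, the sort-bot]
11. Engineer goes to the lab module with the scan-bot.  [the storage bay: the drill-bot, the grip-bot | the lab module: the haul-bot, the lift-bot, the paint-bot, the scan-bot, the sort-bot]
12. Engineer goes back to the storage bay alone.  [the storage bay: the drill-bot, the grip-bot | the lab module: the haul-bot, the lift-bot, the paint-bot, the scan-bot, the sort-bot]
13. Engineer goes to the lab module with the drill-bot.  [the storage bay: the grip-bot | the lab module: the drill-bot, the haul-bot, the lift-bot, the paint-bot, the scan-bot, the sort-bot]
14. Engineer goes back to the storage bay alone.  [the storage bay: the grip-bot | the lab module: the drill-bot, the haul-bot, the lift-bot, the paint-bot, the scan-bot, the sort-bot]
15. Engineer goes to the lab module with the grip-bot.  [the storage bay: — | the lab module: the drill-bot, the grip-bot, the haul-bot, the lift-bot, the paint-bot, the scan-bot, the sort-bot]

15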